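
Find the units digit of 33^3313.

Last digits of 3^n: 3, 9, 7, 1 (period 4).
3313 mod 4 = 1, so the last digit matches 3^1 = 3.

3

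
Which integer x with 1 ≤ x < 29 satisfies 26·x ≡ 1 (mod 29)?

19

26·19 = 494 = 17·29 + 1, so 26⁻¹ ≡ 19 (mod 29).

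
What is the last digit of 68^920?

6

Last digits of 8^n: 8, 4, 2, 6 (period 4).
920 mod 4 = 0, so the last digit matches 8^4 = 6.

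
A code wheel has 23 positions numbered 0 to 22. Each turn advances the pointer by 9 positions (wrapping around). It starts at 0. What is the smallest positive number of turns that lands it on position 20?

The inverse of 9 mod 23 is 18 (since 9·18 = 162 ≡ 1).
So x ≡ 18·20 = 360 ≡ 15 (mod 23).
Check: 9·15 = 135 = 5·23 + 20.

15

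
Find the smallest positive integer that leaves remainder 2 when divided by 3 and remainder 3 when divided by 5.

Since 5·2 ≡ 1 (mod 3), take x = 3 + 5·((2−3)·2 mod 3) = 3 + 5·1 = 8.
Check: 8 mod 3 = 2, 8 mod 5 = 3.

8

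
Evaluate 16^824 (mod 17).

1

Successive squares of 16 mod 17: 16^1≡16, 16^2≡1, 16^4≡1, 16^8≡1, 16^16≡1, 16^32≡1, 16^64≡1, 16^128≡1, 16^256≡1, 16^512≡1.
824 = 8 + 16 + 32 + 256 + 512, so 16^824 ≡ 1·1·1·1·1 ≡ 1 (mod 17).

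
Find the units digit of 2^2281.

2

Last digits of 2^n: 2, 4, 8, 6 (period 4).
2281 mod 4 = 1, so the last digit matches 2^1 = 2.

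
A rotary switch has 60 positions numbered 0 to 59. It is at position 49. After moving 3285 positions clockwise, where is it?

3285 = 54·60 + 45, so 3285 mod 60 = 45.
(49 + 45) mod 60 = 34.

34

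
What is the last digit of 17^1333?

7

Last digits of 7^n: 7, 9, 3, 1 (period 4).
1333 leaves remainder 1 on division by 4, so 17^1333 ends in 7.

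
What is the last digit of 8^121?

Last digits of 8^n: 8, 4, 2, 6 (period 4).
121 mod 4 = 1, so the last digit matches 8^1 = 8.

8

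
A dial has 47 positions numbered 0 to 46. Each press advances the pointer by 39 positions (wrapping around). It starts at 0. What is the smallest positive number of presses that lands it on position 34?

31

The inverse of 39 mod 47 is 41 (since 39·41 = 1599 ≡ 1).
So x ≡ 41·34 = 1394 ≡ 31 (mod 47).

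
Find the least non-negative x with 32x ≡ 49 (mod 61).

The inverse of 32 mod 61 is 21 (since 32·21 = 672 ≡ 1).
So x ≡ 21·49 = 1029 ≡ 53 (mod 61).
Check: 32·53 = 1696 = 27·61 + 49.

53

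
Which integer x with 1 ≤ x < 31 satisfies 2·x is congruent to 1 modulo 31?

16

2·16 = 32 = 1·31 + 1, so 2⁻¹ ≡ 16 (mod 31).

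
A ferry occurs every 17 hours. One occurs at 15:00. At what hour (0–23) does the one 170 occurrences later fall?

1

170·17 = 2890.
2890 = 120·24 + 10, so 2890 mod 24 = 10.
(15 + 10) mod 24 = 1.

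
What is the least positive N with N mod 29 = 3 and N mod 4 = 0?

x ≡ 0 (mod 4) gives x ∈ {0, 4, 8, 12, 16, 20, 24, 28, …}.
The first of these with x mod 29 = 3 is 32.

32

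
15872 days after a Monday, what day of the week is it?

15872 = 2267·7 + 3, so 15872 mod 7 = 3.
Monday + 3 days → Thursday.

Thursday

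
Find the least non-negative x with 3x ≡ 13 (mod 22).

The inverse of 3 mod 22 is 15 (since 3·15 = 45 ≡ 1).
So x ≡ 15·13 = 195 ≡ 19 (mod 22).

19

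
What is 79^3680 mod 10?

Powers of 9 mod 10 repeat with period 2: 9, 1.
3680 leaves remainder 0 on division by 2, so 79^3680 ends in 1.

1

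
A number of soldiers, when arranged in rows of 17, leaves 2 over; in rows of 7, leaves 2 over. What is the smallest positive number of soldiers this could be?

Since 7·5 ≡ 1 (mod 17), take x = 2 + 7·((2−2)·5 mod 17) = 2 + 7·0 = 2.
Check: 2 mod 17 = 2, 2 mod 7 = 2.

2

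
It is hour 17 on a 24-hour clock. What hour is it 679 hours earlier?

Dividing 679 by 24 gives quotient 28 and remainder 7.
(17 − 7) mod 24 = 10.

10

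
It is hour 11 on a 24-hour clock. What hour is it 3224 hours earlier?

3

Dividing 3224 by 24 gives quotient 134 and remainder 8.
(11 − 8) mod 24 = 3.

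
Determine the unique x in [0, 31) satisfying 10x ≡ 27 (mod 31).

12

The inverse of 10 mod 31 is 28 (since 10·28 = 280 ≡ 1).
Multiplying both sides by 28: x ≡ 28·27 = 756 ≡ 12 (mod 31).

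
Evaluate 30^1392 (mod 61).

34

Successive squares of 30 mod 61: 30^1≡30, 30^2≡46, 30^4≡42, 30^8≡56, 30^16≡25, 30^32≡15, 30^64≡42, 30^128≡56, 30^256≡25, 30^512≡15, 30^1024≡42.
Since 1392 = 16 + 32 + 64 + 256 + 1024 in binary, 30^1392 ≡ 25·15·42·25·42 ≡ 34 (mod 61).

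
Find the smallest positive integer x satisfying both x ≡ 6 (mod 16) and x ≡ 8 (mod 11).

Since 11·3 ≡ 1 (mod 16), take x = 8 + 11·((6−8)·3 mod 16) = 8 + 11·10 = 118.
Check: 118 mod 16 = 6, 118 mod 11 = 8.

118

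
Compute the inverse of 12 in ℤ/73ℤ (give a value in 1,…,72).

67

12·67 = 804 = 11·73 + 1, so 12⁻¹ ≡ 67 (mod 73).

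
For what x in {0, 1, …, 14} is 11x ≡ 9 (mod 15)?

The inverse of 11 mod 15 is 11 (since 11·11 = 121 ≡ 1).
Multiplying both sides by 11: x ≡ 11·9 = 99 ≡ 9 (mod 15).

9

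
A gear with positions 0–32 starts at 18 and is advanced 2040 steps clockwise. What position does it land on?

2040 = 61·33 + 27, so 2040 mod 33 = 27.
(18 + 27) mod 33 = 12.

12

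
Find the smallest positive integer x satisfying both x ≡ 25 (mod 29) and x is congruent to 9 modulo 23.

170

x ≡ 9 (mod 23) gives x ∈ {9, 32, 55, 78, 101, 124, 147, 170}.
The first of these with x mod 29 = 25 is 170.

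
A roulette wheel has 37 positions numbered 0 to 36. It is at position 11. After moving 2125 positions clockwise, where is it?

2125 mod 37 = 16 (since 57·37 = 2109).
(11 + 16) mod 37 = 27.

27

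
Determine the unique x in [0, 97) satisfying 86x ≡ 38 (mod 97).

The inverse of 86 mod 97 is 44 (since 86·44 = 3784 ≡ 1).
So x ≡ 44·38 = 1672 ≡ 23 (mod 97).
Check: 86·23 = 1978 = 20·97 + 38.

23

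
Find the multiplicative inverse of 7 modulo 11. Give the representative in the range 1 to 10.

11 = 1·7 + 4
7 = 1·4 + 3
4 = 1·3 + 1
3 = 3·1 + 0
Back-substituting gives 7·8 ≡ 1 (mod 11).

8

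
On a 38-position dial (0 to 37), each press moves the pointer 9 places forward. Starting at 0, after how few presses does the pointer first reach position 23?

The inverse of 9 mod 38 is 17 (since 9·17 = 153 ≡ 1).
So x ≡ 17·23 = 391 ≡ 11 (mod 38).

11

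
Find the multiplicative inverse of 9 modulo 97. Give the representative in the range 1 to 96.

54

97 = 10·9 + 7
9 = 1·7 + 2
7 = 3·2 + 1
2 = 2·1 + 0
Back-substituting gives 9·54 ≡ 1 (mod 97).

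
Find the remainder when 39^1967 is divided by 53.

5

Square-and-reduce mod 53: 39^1≡39, 39^2≡37, 39^4≡44, 39^8≡28, 39^16≡42, 39^32≡15, 39^64≡13, 39^128≡10, 39^256≡47, 39^512≡36, 39^1024≡24.
Since 1967 = 1 + 2 + 4 + 8 + 32 + 128 + 256 + 512 + 1024 in binary, 39^1967 ≡ 39·37·44·28·15·10·47·36·24 ≡ 5 (mod 53).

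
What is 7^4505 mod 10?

Powers of 7 mod 10 repeat with period 4: 7, 9, 3, 1.
4505 mod 4 = 1, so the last digit matches 7^1 = 7.

7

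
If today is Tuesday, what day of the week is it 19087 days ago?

19087 − 2726·7 = 5, so 19087 ≡ 5 (mod 7).
Tuesday − 5 days → Thursday.

Thursday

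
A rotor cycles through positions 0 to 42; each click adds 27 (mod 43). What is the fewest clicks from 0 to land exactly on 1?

8

27·8 = 216 = 5·43 + 1, so 27⁻¹ ≡ 8 (mod 43).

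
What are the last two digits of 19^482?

61

Square-and-reduce mod 100: 19^1≡19, 19^2≡61, 19^4≡21, 19^8≡41, 19^16≡81, 19^32≡61, 19^64≡21, 19^128≡41, 19^256≡81.
Since 482 = 2 + 32 + 64 + 128 + 256 in binary, 19^482 ≡ 61·61·21·41·81 ≡ 61 (mod 100).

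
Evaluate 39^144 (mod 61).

Successive squares of 39 mod 61: 39^1≡39, 39^2≡57, 39^4≡16, 39^8≡12, 39^16≡22, 39^32≡57, 39^64≡16, 39^128≡12.
Since 144 = 16 + 128 in binary, 39^144 ≡ 22·12 ≡ 20 (mod 61).

20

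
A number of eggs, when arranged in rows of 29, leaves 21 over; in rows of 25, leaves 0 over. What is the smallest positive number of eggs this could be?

50

x ≡ 0 (mod 25) gives x ∈ {0, 25, 50}.
The first of these with x mod 29 = 21 is 50.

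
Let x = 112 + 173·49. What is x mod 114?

173·49 = 8477.
8477 mod 114 = 41 (since 74·114 = 8436).
(112 + 41) mod 114 = 39.

39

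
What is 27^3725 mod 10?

Last digits of 7^n: 7, 9, 3, 1 (period 4).
3725 leaves remainder 1 on division by 4, so 27^3725 ends in 7.

7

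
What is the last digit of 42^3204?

The units digit of 42^n cycles with period 4: 2, 4, 8, 6, …
3204 leaves remainder 0 on division by 4, so 42^3204 ends in 6.

6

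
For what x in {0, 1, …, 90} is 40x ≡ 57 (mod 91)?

The inverse of 40 mod 91 is 66 (since 40·66 = 2640 ≡ 1).
Multiplying both sides by 66: x ≡ 66·57 = 3762 ≡ 31 (mod 91).

31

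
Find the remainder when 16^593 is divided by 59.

12

By repeated squaring mod 59: 16^1≡16, 16^2≡20, 16^4≡46, 16^8≡51, 16^16≡5, 16^32≡25, 16^64≡35, 16^128≡45, 16^256≡19, 16^512≡7.
Since 593 = 1 + 16 + 64 + 512 in binary, 16^593 ≡ 16·5·35·7 ≡ 12 (mod 59).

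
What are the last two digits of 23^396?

61

By repeated squaring mod 100: 23^1≡23, 23^2≡29, 23^4≡41, 23^8≡81, 23^16≡61, 23^32≡21, 23^64≡41, 23^128≡81, 23^256≡61.
396 = 4 + 8 + 128 + 256, so 23^396 ≡ 41·81·81·61 ≡ 61 (mod 100).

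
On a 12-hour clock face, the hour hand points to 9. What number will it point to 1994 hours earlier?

1994 = 166·12 + 2, so 1994 mod 12 = 2.
9 − 2 → 7 on a 12-hour dial.

7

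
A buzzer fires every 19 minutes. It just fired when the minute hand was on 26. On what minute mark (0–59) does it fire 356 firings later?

10

356·19 = 6764.
6764 − 112·60 = 44, so 6764 ≡ 44 (mod 60).
(26 + 44) mod 60 = 10.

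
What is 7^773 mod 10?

7

Powers of 7 mod 10 repeat with period 4: 7, 9, 3, 1.
773 leaves remainder 1 on division by 4, so 7^773 ends in 7.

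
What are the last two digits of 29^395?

By repeated squaring mod 100: 29^1≡29, 29^2≡41, 29^4≡81, 29^8≡61, 29^16≡21, 29^32≡41, 29^64≡81, 29^128≡61, 29^256≡21.
395 = 1 + 2 + 8 + 128 + 256, so 29^395 ≡ 29·41·61·61·21 ≡ 49 (mod 100).

49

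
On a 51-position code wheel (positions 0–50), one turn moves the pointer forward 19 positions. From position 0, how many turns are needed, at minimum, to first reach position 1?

43

51 = 2·19 + 13
19 = 1·13 + 6
13 = 2·6 + 1
6 = 6·1 + 0
Back-substituting gives 19·43 ≡ 1 (mod 51).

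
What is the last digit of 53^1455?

Powers of 3 mod 10 repeat with period 4: 3, 9, 7, 1.
1455 mod 4 = 3, so the last digit matches 3^3 = 7.

7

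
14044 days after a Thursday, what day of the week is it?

14044 = 2006·7 + 2, so 14044 mod 7 = 2.
Thursday + 2 days → Saturday.

Saturday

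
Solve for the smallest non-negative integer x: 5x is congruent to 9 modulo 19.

The inverse of 5 mod 19 is 4 (since 5·4 = 20 ≡ 1).
Multiplying both sides by 4: x ≡ 4·9 = 36 ≡ 17 (mod 19).
Check: 5·17 = 85 = 4·19 + 9.

17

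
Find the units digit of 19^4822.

1

The units digit of 19^n cycles with period 2: 9, 1, …
4822 leaves remainder 0 on division by 2, so 19^4822 ends in 1.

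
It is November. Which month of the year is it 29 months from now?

April

Dividing 29 by 12 gives quotient 2 and remainder 5.
November + 5 months → April.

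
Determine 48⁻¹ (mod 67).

7

67 = 1·48 + 19
48 = 2·19 + 10
19 = 1·10 + 9
10 = 1·9 + 1
9 = 9·1 + 0
Back-substituting gives 48·7 ≡ 1 (mod 67).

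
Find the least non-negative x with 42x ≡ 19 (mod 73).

30

The inverse of 42 mod 73 is 40 (since 42·40 = 1680 ≡ 1).
Multiplying both sides by 40: x ≡ 40·19 = 760 ≡ 30 (mod 73).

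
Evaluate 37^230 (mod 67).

29

Successive squares of 37 mod 67: 37^1≡37, 37^2≡29, 37^4≡37, 37^8≡29, 37^16≡37, 37^32≡29, 37^64≡37, 37^128≡29.
Since 230 = 2 + 4 + 32 + 64 + 128 in binary, 37^230 ≡ 29·37·29·37·29 ≡ 29 (mod 67).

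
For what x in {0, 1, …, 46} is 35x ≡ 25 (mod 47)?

The inverse of 35 mod 47 is 43 (since 35·43 = 1505 ≡ 1).
So x ≡ 43·25 = 1075 ≡ 41 (mod 47).

41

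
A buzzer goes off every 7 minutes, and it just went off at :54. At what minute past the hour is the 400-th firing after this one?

400·7 = 2800.
2800 = 46·60 + 40, so 2800 mod 60 = 40.
(54 + 40) mod 60 = 34.

34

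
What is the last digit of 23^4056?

1

Powers of 3 mod 10 repeat with period 4: 3, 9, 7, 1.
4056 leaves remainder 0 on division by 4, so 23^4056 ends in 1.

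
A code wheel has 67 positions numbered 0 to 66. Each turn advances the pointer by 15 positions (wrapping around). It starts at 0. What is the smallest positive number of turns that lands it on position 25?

24

The inverse of 15 mod 67 is 9 (since 15·9 = 135 ≡ 1).
Multiplying both sides by 9: x ≡ 9·25 = 225 ≡ 24 (mod 67).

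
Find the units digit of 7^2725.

7

Powers of 7 mod 10 repeat with period 4: 7, 9, 3, 1.
2725 leaves remainder 1 on division by 4, so 7^2725 ends in 7.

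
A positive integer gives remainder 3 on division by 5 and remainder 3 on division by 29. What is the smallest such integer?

Since 29·4 ≡ 1 (mod 5), take x = 3 + 29·((3−3)·4 mod 5) = 3 + 29·0 = 3.
Check: 3 mod 5 = 3, 3 mod 29 = 3.

3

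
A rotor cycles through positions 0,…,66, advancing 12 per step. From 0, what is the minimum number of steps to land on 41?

12⁻¹ ≡ 28 (mod 67) because 12·28 = 336 = 5·67 + 1.
So x ≡ 28·41 = 1148 ≡ 9 (mod 67).

9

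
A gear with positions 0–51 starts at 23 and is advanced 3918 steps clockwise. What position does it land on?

3918 − 75·52 = 18, so 3918 ≡ 18 (mod 52).
(23 + 18) mod 52 = 41.

41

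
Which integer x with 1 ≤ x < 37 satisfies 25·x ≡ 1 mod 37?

3

37 = 1·25 + 12
25 = 2·12 + 1
12 = 12·1 + 0
Back-substituting gives 25·3 ≡ 1 (mod 37).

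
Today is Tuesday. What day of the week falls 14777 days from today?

14777 − 2111·7 = 0, so 14777 ≡ 0 (mod 7).
Tuesday + 0 days → Tuesday.

Tuesday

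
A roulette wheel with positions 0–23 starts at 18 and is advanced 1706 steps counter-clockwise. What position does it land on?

Dividing 1706 by 24 gives quotient 71 and remainder 2.
(18 − 2) mod 24 = 16.

16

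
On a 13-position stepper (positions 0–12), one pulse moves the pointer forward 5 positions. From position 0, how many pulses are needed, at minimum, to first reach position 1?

8

5·8 = 40 = 3·13 + 1, so 5⁻¹ ≡ 8 (mod 13).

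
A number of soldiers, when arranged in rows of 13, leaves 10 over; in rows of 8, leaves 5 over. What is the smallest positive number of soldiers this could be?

101

x ≡ 5 (mod 8) gives x ∈ {5, 13, 21, 29, 37, 45, 53, 61, …}.
The first of these with x mod 13 = 10 is 101.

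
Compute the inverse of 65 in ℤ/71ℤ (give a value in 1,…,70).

59

65·59 = 3835 = 54·71 + 1, so 65⁻¹ ≡ 59 (mod 71).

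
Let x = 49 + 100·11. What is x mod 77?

100·11 = 1100.
Dividing 1100 by 77 gives quotient 14 and remainder 22.
(49 + 22) mod 77 = 71.

71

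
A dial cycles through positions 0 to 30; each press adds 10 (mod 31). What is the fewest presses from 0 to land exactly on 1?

28

10·28 = 280 = 9·31 + 1, so 10⁻¹ ≡ 28 (mod 31).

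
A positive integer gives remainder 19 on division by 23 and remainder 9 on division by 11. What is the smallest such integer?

Since 11·21 ≡ 1 (mod 23), take x = 9 + 11·((19−9)·21 mod 23) = 9 + 11·3 = 42.
Check: 42 mod 23 = 19, 42 mod 11 = 9.

42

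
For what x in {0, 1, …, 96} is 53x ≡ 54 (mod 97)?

The inverse of 53 mod 97 is 11 (since 53·11 = 583 ≡ 1).
So x ≡ 11·54 = 594 ≡ 12 (mod 97).

12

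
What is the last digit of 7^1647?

3

Last digits of 7^n: 7, 9, 3, 1 (period 4).
1647 mod 4 = 3, so the last digit matches 7^3 = 3.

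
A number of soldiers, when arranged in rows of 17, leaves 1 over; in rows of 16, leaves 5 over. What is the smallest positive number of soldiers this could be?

Since 16·16 ≡ 1 (mod 17), take x = 5 + 16·((1−5)·16 mod 17) = 5 + 16·4 = 69.
Check: 69 mod 17 = 1, 69 mod 16 = 5.

69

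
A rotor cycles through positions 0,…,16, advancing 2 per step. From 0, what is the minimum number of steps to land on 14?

2⁻¹ ≡ 9 (mod 17) because 2·9 = 18 = 1·17 + 1.
So x ≡ 9·14 = 126 ≡ 7 (mod 17).
Check: 2·7 = 14 = 0·17 + 14.

7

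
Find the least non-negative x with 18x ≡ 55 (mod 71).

7

The inverse of 18 mod 71 is 4 (since 18·4 = 72 ≡ 1).
Multiplying both sides by 4: x ≡ 4·55 = 220 ≡ 7 (mod 71).
Check: 18·7 = 126 = 1·71 + 55.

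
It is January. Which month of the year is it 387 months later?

April

Dividing 387 by 12 gives quotient 32 and remainder 3.
January + 3 months → April.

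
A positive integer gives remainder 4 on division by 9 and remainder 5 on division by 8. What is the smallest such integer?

13

x ≡ 5 (mod 8) gives x ∈ {5, 13}.
The first of these with x mod 9 = 4 is 13.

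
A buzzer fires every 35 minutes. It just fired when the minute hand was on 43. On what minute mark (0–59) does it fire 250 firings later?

33

250·35 = 8750.
Dividing 8750 by 60 gives quotient 145 and remainder 50.
(43 + 50) mod 60 = 33.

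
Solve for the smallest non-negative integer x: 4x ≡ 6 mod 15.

4⁻¹ ≡ 4 (mod 15) because 4·4 = 16 = 1·15 + 1.
Multiplying both sides by 4: x ≡ 4·6 = 24 ≡ 9 (mod 15).

9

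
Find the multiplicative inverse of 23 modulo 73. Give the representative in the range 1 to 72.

54

73 = 3·23 + 4
23 = 5·4 + 3
4 = 1·3 + 1
3 = 3·1 + 0
Back-substituting gives 23·54 ≡ 1 (mod 73).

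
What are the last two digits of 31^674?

21

By repeated squaring mod 100: 31^1≡31, 31^2≡61, 31^4≡21, 31^8≡41, 31^16≡81, 31^32≡61, 31^64≡21, 31^128≡41, 31^256≡81, 31^512≡61.
674 = 2 + 32 + 128 + 512, so 31^674 ≡ 61·61·41·61 ≡ 21 (mod 100).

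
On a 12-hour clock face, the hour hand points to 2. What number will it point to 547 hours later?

547 − 45·12 = 7, so 547 ≡ 7 (mod 12).
2 + 7 → 9 on a 12-hour dial.

9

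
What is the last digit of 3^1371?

The units digit of 3^n cycles with period 4: 3, 9, 7, 1, …
1371 leaves remainder 3 on division by 4, so 3^1371 ends in 7.

7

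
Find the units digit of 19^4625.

9

Powers of 9 mod 10 repeat with period 2: 9, 1.
4625 mod 2 = 1, so the last digit matches 9^1 = 9.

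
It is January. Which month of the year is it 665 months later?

665 mod 12 = 5 (since 55·12 = 660).
January + 5 months → June.

June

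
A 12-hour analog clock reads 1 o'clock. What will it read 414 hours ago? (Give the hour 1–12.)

7

414 = 34·12 + 6, so 414 mod 12 = 6.
1 − 6 → 7 on a 12-hour dial.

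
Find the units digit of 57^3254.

9

The units digit of 57^n cycles with period 4: 7, 9, 3, 1, …
3254 mod 4 = 2, so the last digit matches 7^2 = 9.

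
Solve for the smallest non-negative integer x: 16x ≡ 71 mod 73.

9

The inverse of 16 mod 73 is 32 (since 16·32 = 512 ≡ 1).
So x ≡ 32·71 = 2272 ≡ 9 (mod 73).
Check: 16·9 = 144 = 1·73 + 71.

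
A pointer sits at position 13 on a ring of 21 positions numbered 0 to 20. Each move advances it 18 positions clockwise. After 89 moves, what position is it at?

19

89·18 = 1602.
1602 mod 21 = 6 (since 76·21 = 1596).
(13 + 6) mod 21 = 19.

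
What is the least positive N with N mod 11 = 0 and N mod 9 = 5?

77

Since 9·5 ≡ 1 (mod 11), take x = 5 + 9·((0−5)·5 mod 11) = 5 + 9·8 = 77.
Check: 77 mod 11 = 0, 77 mod 9 = 5.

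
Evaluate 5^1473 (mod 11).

4

Successive squares of 5 mod 11: 5^1≡5, 5^2≡3, 5^4≡9, 5^8≡4, 5^16≡5, 5^32≡3, 5^64≡9, 5^128≡4, 5^256≡5, 5^512≡3, 5^1024≡9.
1473 = 1 + 64 + 128 + 256 + 1024, so 5^1473 ≡ 5·9·4·5·9 ≡ 4 (mod 11).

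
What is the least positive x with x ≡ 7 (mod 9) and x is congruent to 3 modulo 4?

7

x ≡ 3 (mod 4) gives x ∈ {3, 7}.
The first of these with x mod 9 = 7 is 7.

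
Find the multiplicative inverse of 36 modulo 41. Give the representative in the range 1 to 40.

8

41 = 1·36 + 5
36 = 7·5 + 1
5 = 5·1 + 0
Back-substituting gives 36·8 ≡ 1 (mod 41).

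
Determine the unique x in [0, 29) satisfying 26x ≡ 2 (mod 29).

26⁻¹ ≡ 19 (mod 29) because 26·19 = 494 = 17·29 + 1.
Multiplying both sides by 19: x ≡ 19·2 = 38 ≡ 9 (mod 29).
Check: 26·9 = 234 = 8·29 + 2.

9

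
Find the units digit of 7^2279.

3

The units digit of 7^n cycles with period 4: 7, 9, 3, 1, …
2279 leaves remainder 3 on division by 4, so 7^2279 ends in 3.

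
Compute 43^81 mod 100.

43

Successive squares of 43 mod 100: 43^1≡43, 43^2≡49, 43^4≡1, 43^8≡1, 43^16≡1, 43^32≡1, 43^64≡1.
81 = 1 + 16 + 64, so 43^81 ≡ 43·1·1 ≡ 43 (mod 100).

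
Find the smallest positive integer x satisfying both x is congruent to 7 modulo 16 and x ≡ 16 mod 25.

x ≡ 7 (mod 16) gives x ∈ {7, 23, 39, 55, 71, 87, 103, 119, …}.
The first of these with x mod 25 = 16 is 391.

391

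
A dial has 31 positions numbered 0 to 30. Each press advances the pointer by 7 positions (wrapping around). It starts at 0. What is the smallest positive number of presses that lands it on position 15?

11

The inverse of 7 mod 31 is 9 (since 7·9 = 63 ≡ 1).
Multiplying both sides by 9: x ≡ 9·15 = 135 ≡ 11 (mod 31).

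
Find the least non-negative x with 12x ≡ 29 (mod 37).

12⁻¹ ≡ 34 (mod 37) because 12·34 = 408 = 11·37 + 1.
Multiplying both sides by 34: x ≡ 34·29 = 986 ≡ 24 (mod 37).
Check: 12·24 = 288 = 7·37 + 29.

24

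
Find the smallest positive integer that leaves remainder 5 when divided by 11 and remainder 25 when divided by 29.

x ≡ 5 (mod 11) gives x ∈ {5, 16, 27, 38, 49, 60, 71, 82, …}.
The first of these with x mod 29 = 25 is 170.

170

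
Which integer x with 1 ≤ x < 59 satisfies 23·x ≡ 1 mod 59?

23·18 = 414 = 7·59 + 1, so 23⁻¹ ≡ 18 (mod 59).

18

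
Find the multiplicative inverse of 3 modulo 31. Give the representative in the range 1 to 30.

31 = 10·3 + 1
3 = 3·1 + 0
Back-substituting gives 3·21 ≡ 1 (mod 31).

21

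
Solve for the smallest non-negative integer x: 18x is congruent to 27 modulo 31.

The inverse of 18 mod 31 is 19 (since 18·19 = 342 ≡ 1).
Multiplying both sides by 19: x ≡ 19·27 = 513 ≡ 17 (mod 31).

17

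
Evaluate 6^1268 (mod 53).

Successive squares of 6 mod 53: 6^1≡6, 6^2≡36, 6^4≡24, 6^8≡46, 6^16≡49, 6^32≡16, 6^64≡44, 6^128≡28, 6^256≡42, 6^512≡15, 6^1024≡13.
Since 1268 = 4 + 16 + 32 + 64 + 128 + 1024 in binary, 6^1268 ≡ 24·49·16·44·28·13 ≡ 10 (mod 53).

10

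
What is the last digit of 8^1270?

4

The units digit of 8^n cycles with period 4: 8, 4, 2, 6, …
1270 leaves remainder 2 on division by 4, so 8^1270 ends in 4.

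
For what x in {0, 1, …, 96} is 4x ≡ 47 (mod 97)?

36

4⁻¹ ≡ 73 (mod 97) because 4·73 = 292 = 3·97 + 1.
So x ≡ 73·47 = 3431 ≡ 36 (mod 97).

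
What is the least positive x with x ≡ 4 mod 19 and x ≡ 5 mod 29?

498

x ≡ 4 (mod 19) gives x ∈ {4, 23, 42, 61, 80, 99, 118, 137, …}.
The first of these with x mod 29 = 5 is 498.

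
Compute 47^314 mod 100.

69

By repeated squaring mod 100: 47^1≡47, 47^2≡9, 47^4≡81, 47^8≡61, 47^16≡21, 47^32≡41, 47^64≡81, 47^128≡61, 47^256≡21.
314 = 2 + 8 + 16 + 32 + 256, so 47^314 ≡ 9·61·21·41·21 ≡ 69 (mod 100).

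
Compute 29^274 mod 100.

81

Square-and-reduce mod 100: 29^1≡29, 29^2≡41, 29^4≡81, 29^8≡61, 29^16≡21, 29^32≡41, 29^64≡81, 29^128≡61, 29^256≡21.
Since 274 = 2 + 16 + 256 in binary, 29^274 ≡ 41·21·21 ≡ 81 (mod 100).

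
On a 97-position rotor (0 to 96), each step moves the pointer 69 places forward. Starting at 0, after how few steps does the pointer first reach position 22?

The inverse of 69 mod 97 is 45 (since 69·45 = 3105 ≡ 1).
Multiplying both sides by 45: x ≡ 45·22 = 990 ≡ 20 (mod 97).

20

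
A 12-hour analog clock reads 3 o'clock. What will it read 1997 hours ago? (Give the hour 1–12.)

1997 = 166·12 + 5, so 1997 mod 12 = 5.
3 − 5 → 10 on a 12-hour dial.

10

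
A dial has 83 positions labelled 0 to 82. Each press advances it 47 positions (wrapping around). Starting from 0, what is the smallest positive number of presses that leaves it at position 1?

53

83 = 1·47 + 36
47 = 1·36 + 11
36 = 3·11 + 3
11 = 3·3 + 2
3 = 1·2 + 1
2 = 2·1 + 0
Back-substituting gives 47·53 ≡ 1 (mod 83).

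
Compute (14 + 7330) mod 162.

54

Dividing 7330 by 162 gives quotient 45 and remainder 40.
(14 + 40) mod 162 = 54.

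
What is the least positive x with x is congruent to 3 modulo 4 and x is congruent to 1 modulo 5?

11

x ≡ 3 (mod 4) gives x ∈ {3, 7, 11}.
The first of these with x mod 5 = 1 is 11.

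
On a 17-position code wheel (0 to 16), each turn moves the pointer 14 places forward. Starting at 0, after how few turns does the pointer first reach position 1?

11

The inverse of 14 mod 17 is 11 (since 14·11 = 154 ≡ 1).
So x ≡ 11·1 = 11 ≡ 11 (mod 17).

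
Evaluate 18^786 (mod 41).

18

By repeated squaring mod 41: 18^1≡18, 18^2≡37, 18^4≡16, 18^8≡10, 18^16≡18, 18^32≡37, 18^64≡16, 18^128≡10, 18^256≡18, 18^512≡37.
786 = 2 + 16 + 256 + 512, so 18^786 ≡ 37·18·18·37 ≡ 18 (mod 41).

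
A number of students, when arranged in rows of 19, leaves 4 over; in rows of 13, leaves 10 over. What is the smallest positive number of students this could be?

Since 13·3 ≡ 1 (mod 19), take x = 10 + 13·((4−10)·3 mod 19) = 10 + 13·1 = 23.
Check: 23 mod 19 = 4, 23 mod 13 = 10.

23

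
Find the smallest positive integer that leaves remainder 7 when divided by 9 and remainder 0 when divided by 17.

x ≡ 7 (mod 9) gives x ∈ {7, 16, 25, 34}.
The first of these with x mod 17 = 0 is 34.

34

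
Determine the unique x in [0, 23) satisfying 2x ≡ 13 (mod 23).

The inverse of 2 mod 23 is 12 (since 2·12 = 24 ≡ 1).
Multiplying both sides by 12: x ≡ 12·13 = 156 ≡ 18 (mod 23).
Check: 2·18 = 36 = 1·23 + 13.

18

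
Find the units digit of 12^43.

8

The units digit of 12^n cycles with period 4: 2, 4, 8, 6, …
43 mod 4 = 3, so the last digit matches 2^3 = 8.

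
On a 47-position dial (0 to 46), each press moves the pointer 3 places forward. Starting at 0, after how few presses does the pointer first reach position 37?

28

3⁻¹ ≡ 16 (mod 47) because 3·16 = 48 = 1·47 + 1.
So x ≡ 16·37 = 592 ≡ 28 (mod 47).
Check: 3·28 = 84 = 1·47 + 37.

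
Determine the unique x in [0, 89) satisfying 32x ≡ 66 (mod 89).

32⁻¹ ≡ 64 (mod 89) because 32·64 = 2048 = 23·89 + 1.
Multiplying both sides by 64: x ≡ 64·66 = 4224 ≡ 41 (mod 89).
Check: 32·41 = 1312 = 14·89 + 66.

41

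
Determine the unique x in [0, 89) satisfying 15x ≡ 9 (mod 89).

The inverse of 15 mod 89 is 6 (since 15·6 = 90 ≡ 1).
So x ≡ 6·9 = 54 ≡ 54 (mod 89).
Check: 15·54 = 810 = 9·89 + 9.

54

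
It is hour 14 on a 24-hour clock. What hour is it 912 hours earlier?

14

912 − 38·24 = 0, so 912 ≡ 0 (mod 24).
(14 − 0) mod 24 = 14.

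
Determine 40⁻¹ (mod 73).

42

73 = 1·40 + 33
40 = 1·33 + 7
33 = 4·7 + 5
7 = 1·5 + 2
5 = 2·2 + 1
2 = 2·1 + 0
Back-substituting gives 40·42 ≡ 1 (mod 73).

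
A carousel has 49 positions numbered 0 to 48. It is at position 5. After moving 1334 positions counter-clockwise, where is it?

43

1334 − 27·49 = 11, so 1334 ≡ 11 (mod 49).
(5 − 11) mod 49 = 43.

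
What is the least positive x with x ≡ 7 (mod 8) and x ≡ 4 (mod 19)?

x ≡ 7 (mod 8) gives x ∈ {7, 15, 23}.
The first of these with x mod 19 = 4 is 23.

23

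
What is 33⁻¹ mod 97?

50

33·50 = 1650 = 17·97 + 1, so 33⁻¹ ≡ 50 (mod 97).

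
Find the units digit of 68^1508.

6

Last digits of 8^n: 8, 4, 2, 6 (period 4).
1508 leaves remainder 0 on division by 4, so 68^1508 ends in 6.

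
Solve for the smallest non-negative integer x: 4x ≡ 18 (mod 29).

19

The inverse of 4 mod 29 is 22 (since 4·22 = 88 ≡ 1).
So x ≡ 22·18 = 396 ≡ 19 (mod 29).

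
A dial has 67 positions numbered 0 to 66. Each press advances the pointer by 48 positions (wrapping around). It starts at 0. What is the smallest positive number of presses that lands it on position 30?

9

48⁻¹ ≡ 7 (mod 67) because 48·7 = 336 = 5·67 + 1.
So x ≡ 7·30 = 210 ≡ 9 (mod 67).
Check: 48·9 = 432 = 6·67 + 30.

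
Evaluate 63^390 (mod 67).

15

Successive squares of 63 mod 67: 63^1≡63, 63^2≡16, 63^4≡55, 63^8≡10, 63^16≡33, 63^32≡17, 63^64≡21, 63^128≡39, 63^256≡47.
Since 390 = 2 + 4 + 128 + 256 in binary, 63^390 ≡ 16·55·39·47 ≡ 15 (mod 67).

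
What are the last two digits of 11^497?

By repeated squaring mod 100: 11^1≡11, 11^2≡21, 11^4≡41, 11^8≡81, 11^16≡61, 11^32≡21, 11^64≡41, 11^128≡81, 11^256≡61.
Since 497 = 1 + 16 + 32 + 64 + 128 + 256 in binary, 11^497 ≡ 11·61·21·41·81·61 ≡ 71 (mod 100).

71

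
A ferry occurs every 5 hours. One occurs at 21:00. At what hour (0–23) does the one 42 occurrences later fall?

42·5 = 210.
210 = 8·24 + 18, so 210 mod 24 = 18.
(21 + 18) mod 24 = 15.

15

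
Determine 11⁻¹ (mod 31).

31 = 2·11 + 9
11 = 1·9 + 2
9 = 4·2 + 1
2 = 2·1 + 0
Back-substituting gives 11·17 ≡ 1 (mod 31).

17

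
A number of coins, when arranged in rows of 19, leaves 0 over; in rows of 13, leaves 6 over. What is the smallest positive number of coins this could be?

19

Since 13·3 ≡ 1 (mod 19), take x = 6 + 13·((0−6)·3 mod 19) = 6 + 13·1 = 19.
Check: 19 mod 19 = 0, 19 mod 13 = 6.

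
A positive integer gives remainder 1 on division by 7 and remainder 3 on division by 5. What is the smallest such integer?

x ≡ 3 (mod 5) gives x ∈ {3, 8}.
The first of these with x mod 7 = 1 is 8.

8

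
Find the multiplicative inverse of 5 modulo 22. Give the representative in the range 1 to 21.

9

22 = 4·5 + 2
5 = 2·2 + 1
2 = 2·1 + 0
Back-substituting gives 5·9 ≡ 1 (mod 22).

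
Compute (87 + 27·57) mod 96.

90

27·57 = 1539.
Dividing 1539 by 96 gives quotient 16 and remainder 3.
(87 + 3) mod 96 = 90.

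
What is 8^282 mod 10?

4

The units digit of 8^n cycles with period 4: 8, 4, 2, 6, …
282 mod 4 = 2, so the last digit matches 8^2 = 4.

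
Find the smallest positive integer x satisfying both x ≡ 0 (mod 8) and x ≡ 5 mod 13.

Since 13·5 ≡ 1 (mod 8), take x = 5 + 13·((0−5)·5 mod 8) = 5 + 13·7 = 96.
Check: 96 mod 8 = 0, 96 mod 13 = 5.

96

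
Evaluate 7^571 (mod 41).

By repeated squaring mod 41: 7^1≡7, 7^2≡8, 7^4≡23, 7^8≡37, 7^16≡16, 7^32≡10, 7^64≡18, 7^128≡37, 7^256≡16, 7^512≡10.
Since 571 = 1 + 2 + 8 + 16 + 32 + 512 in binary, 7^571 ≡ 7·8·37·16·10·10 ≡ 22 (mod 41).

22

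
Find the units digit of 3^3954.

9

The units digit of 3^n cycles with period 4: 3, 9, 7, 1, …
3954 mod 4 = 2, so the last digit matches 3^2 = 9.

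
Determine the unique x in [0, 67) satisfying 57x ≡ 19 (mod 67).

The inverse of 57 mod 67 is 20 (since 57·20 = 1140 ≡ 1).
So x ≡ 20·19 = 380 ≡ 45 (mod 67).
Check: 57·45 = 2565 = 38·67 + 19.

45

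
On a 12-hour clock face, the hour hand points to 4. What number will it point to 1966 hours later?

2

1966 = 163·12 + 10, so 1966 mod 12 = 10.
4 + 10 → 2 on a 12-hour dial.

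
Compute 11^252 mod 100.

21

Successive squares of 11 mod 100: 11^1≡11, 11^2≡21, 11^4≡41, 11^8≡81, 11^16≡61, 11^32≡21, 11^64≡41, 11^128≡81.
252 = 4 + 8 + 16 + 32 + 64 + 128, so 11^252 ≡ 41·81·61·21·41·81 ≡ 21 (mod 100).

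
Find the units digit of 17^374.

Last digits of 7^n: 7, 9, 3, 1 (period 4).
374 leaves remainder 2 on division by 4, so 17^374 ends in 9.

9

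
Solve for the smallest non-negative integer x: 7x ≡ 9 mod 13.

The inverse of 7 mod 13 is 2 (since 7·2 = 14 ≡ 1).
So x ≡ 2·9 = 18 ≡ 5 (mod 13).
Check: 7·5 = 35 = 2·13 + 9.

5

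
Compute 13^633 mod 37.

By repeated squaring mod 37: 13^1≡13, 13^2≡21, 13^4≡34, 13^8≡9, 13^16≡7, 13^32≡12, 13^64≡33, 13^128≡16, 13^256≡34, 13^512≡9.
633 = 1 + 8 + 16 + 32 + 64 + 512, so 13^633 ≡ 13·9·7·12·33·9 ≡ 23 (mod 37).

23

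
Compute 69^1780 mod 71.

Successive squares of 69 mod 71: 69^1≡69, 69^2≡4, 69^4≡16, 69^8≡43, 69^16≡3, 69^32≡9, 69^64≡10, 69^128≡29, 69^256≡60, 69^512≡50, 69^1024≡15.
1780 = 4 + 16 + 32 + 64 + 128 + 512 + 1024, so 69^1780 ≡ 16·3·9·10·29·50·15 ≡ 20 (mod 71).

20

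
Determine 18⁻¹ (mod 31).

19

31 = 1·18 + 13
18 = 1·13 + 5
13 = 2·5 + 3
5 = 1·3 + 2
3 = 1·2 + 1
2 = 2·1 + 0
Back-substituting gives 18·19 ≡ 1 (mod 31).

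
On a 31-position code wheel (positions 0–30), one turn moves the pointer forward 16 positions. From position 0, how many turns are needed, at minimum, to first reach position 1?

16·2 = 32 = 1·31 + 1, so 16⁻¹ ≡ 2 (mod 31).

2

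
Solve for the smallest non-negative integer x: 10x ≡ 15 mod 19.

11

10⁻¹ ≡ 2 (mod 19) because 10·2 = 20 = 1·19 + 1.
Multiplying both sides by 2: x ≡ 2·15 = 30 ≡ 11 (mod 19).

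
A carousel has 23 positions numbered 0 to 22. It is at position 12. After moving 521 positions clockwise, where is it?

521 mod 23 = 15 (since 22·23 = 506).
(12 + 15) mod 23 = 4.

4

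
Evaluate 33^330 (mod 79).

Square-and-reduce mod 79: 33^1≡33, 33^2≡62, 33^4≡52, 33^8≡18, 33^16≡8, 33^32≡64, 33^64≡67, 33^128≡65, 33^256≡38.
330 = 2 + 8 + 64 + 256, so 33^330 ≡ 62·18·67·38 ≡ 22 (mod 79).

22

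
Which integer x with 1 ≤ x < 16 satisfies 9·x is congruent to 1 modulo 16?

16 = 1·9 + 7
9 = 1·7 + 2
7 = 3·2 + 1
2 = 2·1 + 0
Back-substituting gives 9·9 ≡ 1 (mod 16).

9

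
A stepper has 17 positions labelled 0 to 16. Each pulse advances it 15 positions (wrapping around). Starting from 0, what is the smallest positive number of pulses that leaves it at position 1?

15·8 = 120 = 7·17 + 1, so 15⁻¹ ≡ 8 (mod 17).

8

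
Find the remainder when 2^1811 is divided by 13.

7

Successive squares of 2 mod 13: 2^1≡2, 2^2≡4, 2^4≡3, 2^8≡9, 2^16≡3, 2^32≡9, 2^64≡3, 2^128≡9, 2^256≡3, 2^512≡9, 2^1024≡3.
Since 1811 = 1 + 2 + 16 + 256 + 512 + 1024 in binary, 2^1811 ≡ 2·4·3·3·9·3 ≡ 7 (mod 13).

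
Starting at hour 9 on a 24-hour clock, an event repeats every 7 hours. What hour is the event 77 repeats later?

20

77·7 = 539.
539 = 22·24 + 11, so 539 mod 24 = 11.
(9 + 11) mod 24 = 20.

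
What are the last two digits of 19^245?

99

Square-and-reduce mod 100: 19^1≡19, 19^2≡61, 19^4≡21, 19^8≡41, 19^16≡81, 19^32≡61, 19^64≡21, 19^128≡41.
Since 245 = 1 + 4 + 16 + 32 + 64 + 128 in binary, 19^245 ≡ 19·21·81·61·21·41 ≡ 99 (mod 100).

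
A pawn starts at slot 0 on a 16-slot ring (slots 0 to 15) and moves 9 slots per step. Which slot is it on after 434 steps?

434·9 = 3906.
3906 − 244·16 = 2, so 3906 ≡ 2 (mod 16).
(0 + 2) mod 16 = 2.

2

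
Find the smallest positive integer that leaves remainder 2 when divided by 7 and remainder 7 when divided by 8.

23

x ≡ 2 (mod 7) gives x ∈ {2, 9, 16, 23}.
The first of these with x mod 8 = 7 is 23.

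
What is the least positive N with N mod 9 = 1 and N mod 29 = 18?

x ≡ 1 (mod 9) gives x ∈ {1, 10, 19, 28, 37, 46, 55, 64, …}.
The first of these with x mod 29 = 18 is 163.

163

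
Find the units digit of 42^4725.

The units digit of 42^n cycles with period 4: 2, 4, 8, 6, …
4725 mod 4 = 1, so the last digit matches 2^1 = 2.

2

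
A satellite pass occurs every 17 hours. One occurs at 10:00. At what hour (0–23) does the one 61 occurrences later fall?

61·17 = 1037.
Dividing 1037 by 24 gives quotient 43 and remainder 5.
(10 + 5) mod 24 = 15.

15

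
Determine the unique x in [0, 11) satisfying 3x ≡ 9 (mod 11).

3⁻¹ ≡ 4 (mod 11) because 3·4 = 12 = 1·11 + 1.
So x ≡ 4·9 = 36 ≡ 3 (mod 11).

3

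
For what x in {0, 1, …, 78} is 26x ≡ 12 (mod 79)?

43

The inverse of 26 mod 79 is 76 (since 26·76 = 1976 ≡ 1).
So x ≡ 76·12 = 912 ≡ 43 (mod 79).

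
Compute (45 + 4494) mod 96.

Dividing 4494 by 96 gives quotient 46 and remainder 78.
(45 + 78) mod 96 = 27.

27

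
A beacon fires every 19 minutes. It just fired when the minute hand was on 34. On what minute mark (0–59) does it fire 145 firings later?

29

145·19 = 2755.
2755 − 45·60 = 55, so 2755 ≡ 55 (mod 60).
(34 + 55) mod 60 = 29.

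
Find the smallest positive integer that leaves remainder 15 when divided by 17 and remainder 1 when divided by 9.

100

x ≡ 1 (mod 9) gives x ∈ {1, 10, 19, 28, 37, 46, 55, 64, …}.
The first of these with x mod 17 = 15 is 100.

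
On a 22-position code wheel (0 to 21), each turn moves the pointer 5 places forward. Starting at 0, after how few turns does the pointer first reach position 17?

21

The inverse of 5 mod 22 is 9 (since 5·9 = 45 ≡ 1).
So x ≡ 9·17 = 153 ≡ 21 (mod 22).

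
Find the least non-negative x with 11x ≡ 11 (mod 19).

1

The inverse of 11 mod 19 is 7 (since 11·7 = 77 ≡ 1).
So x ≡ 7·11 = 77 ≡ 1 (mod 19).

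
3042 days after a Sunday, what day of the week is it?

3042 = 434·7 + 4, so 3042 mod 7 = 4.
Sunday + 4 days → Thursday.

Thursday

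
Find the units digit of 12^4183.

Powers of 2 mod 10 repeat with period 4: 2, 4, 8, 6.
4183 mod 4 = 3, so the last digit matches 2^3 = 8.

8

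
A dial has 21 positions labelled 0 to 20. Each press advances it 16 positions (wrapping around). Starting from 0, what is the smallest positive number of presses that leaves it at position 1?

21 = 1·16 + 5
16 = 3·5 + 1
5 = 5·1 + 0
Back-substituting gives 16·4 ≡ 1 (mod 21).

4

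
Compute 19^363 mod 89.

12

Successive squares of 19 mod 89: 19^1≡19, 19^2≡5, 19^4≡25, 19^8≡2, 19^16≡4, 19^32≡16, 19^64≡78, 19^128≡32, 19^256≡45.
Since 363 = 1 + 2 + 8 + 32 + 64 + 256 in binary, 19^363 ≡ 19·5·2·16·78·45 ≡ 12 (mod 89).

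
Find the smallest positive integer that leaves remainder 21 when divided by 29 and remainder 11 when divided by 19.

543

x ≡ 11 (mod 19) gives x ∈ {11, 30, 49, 68, 87, 106, 125, 144, …}.
The first of these with x mod 29 = 21 is 543.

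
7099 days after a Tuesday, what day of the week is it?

Wednesday

7099 = 1014·7 + 1, so 7099 mod 7 = 1.
Tuesday + 1 day → Wednesday.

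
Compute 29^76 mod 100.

21

Square-and-reduce mod 100: 29^1≡29, 29^2≡41, 29^4≡81, 29^8≡61, 29^16≡21, 29^32≡41, 29^64≡81.
76 = 4 + 8 + 64, so 29^76 ≡ 81·61·81 ≡ 21 (mod 100).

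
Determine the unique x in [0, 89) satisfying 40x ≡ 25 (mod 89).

34

40⁻¹ ≡ 69 (mod 89) because 40·69 = 2760 = 31·89 + 1.
Multiplying both sides by 69: x ≡ 69·25 = 1725 ≡ 34 (mod 89).
Check: 40·34 = 1360 = 15·89 + 25.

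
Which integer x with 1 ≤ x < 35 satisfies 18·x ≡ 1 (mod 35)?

35 = 1·18 + 17
18 = 1·17 + 1
17 = 17·1 + 0
Back-substituting gives 18·2 ≡ 1 (mod 35).

2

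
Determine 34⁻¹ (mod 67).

2

67 = 1·34 + 33
34 = 1·33 + 1
33 = 33·1 + 0
Back-substituting gives 34·2 ≡ 1 (mod 67).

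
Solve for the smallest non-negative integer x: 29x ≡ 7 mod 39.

The inverse of 29 mod 39 is 35 (since 29·35 = 1015 ≡ 1).
Multiplying both sides by 35: x ≡ 35·7 = 245 ≡ 11 (mod 39).

11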